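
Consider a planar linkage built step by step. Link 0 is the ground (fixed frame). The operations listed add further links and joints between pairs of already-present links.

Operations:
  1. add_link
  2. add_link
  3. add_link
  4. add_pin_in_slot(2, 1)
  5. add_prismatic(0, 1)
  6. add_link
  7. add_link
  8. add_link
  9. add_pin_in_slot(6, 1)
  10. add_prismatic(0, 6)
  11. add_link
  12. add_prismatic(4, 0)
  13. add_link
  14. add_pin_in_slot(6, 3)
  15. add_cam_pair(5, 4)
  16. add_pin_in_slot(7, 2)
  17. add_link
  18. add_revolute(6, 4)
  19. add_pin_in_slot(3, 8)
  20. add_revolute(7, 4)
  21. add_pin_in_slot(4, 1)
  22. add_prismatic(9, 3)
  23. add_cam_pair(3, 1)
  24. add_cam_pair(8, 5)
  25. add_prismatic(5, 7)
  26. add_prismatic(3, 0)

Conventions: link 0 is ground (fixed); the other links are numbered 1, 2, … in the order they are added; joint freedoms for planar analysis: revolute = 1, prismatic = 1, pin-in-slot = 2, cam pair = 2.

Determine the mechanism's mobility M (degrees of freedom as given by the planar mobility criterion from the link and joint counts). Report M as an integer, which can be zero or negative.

link 0 = ground. State L|J1|J2 = 1|0|0
+link1  2|0|0
+link2  3|0|0
+link3  4|0|0
PS(2,1) f=2→J2  4|0|1
P(0,1) f=1→J1  4|1|1
+link4  5|1|1
+link5  6|1|1
+link6  7|1|1
PS(6,1) f=2→J2  7|1|2
P(0,6) f=1→J1  7|2|2
+link7  8|2|2
P(4,0) f=1→J1  8|3|2
+link8  9|3|2
PS(6,3) f=2→J2  9|3|3
C(5,4) f=2→J2  9|3|4
PS(7,2) f=2→J2  9|3|5
+link9  10|3|5
R(6,4) f=1→J1  10|4|5
PS(3,8) f=2→J2  10|4|6
R(7,4) f=1→J1  10|5|6
PS(4,1) f=2→J2  10|5|7
P(9,3) f=1→J1  10|6|7
C(3,1) f=2→J2  10|6|8
C(8,5) f=2→J2  10|6|9
P(5,7) f=1→J1  10|7|9
P(3,0) f=1→J1  10|8|9
M = 3(10−1)−2·8−9 = 27−16−9 = 2

M = 2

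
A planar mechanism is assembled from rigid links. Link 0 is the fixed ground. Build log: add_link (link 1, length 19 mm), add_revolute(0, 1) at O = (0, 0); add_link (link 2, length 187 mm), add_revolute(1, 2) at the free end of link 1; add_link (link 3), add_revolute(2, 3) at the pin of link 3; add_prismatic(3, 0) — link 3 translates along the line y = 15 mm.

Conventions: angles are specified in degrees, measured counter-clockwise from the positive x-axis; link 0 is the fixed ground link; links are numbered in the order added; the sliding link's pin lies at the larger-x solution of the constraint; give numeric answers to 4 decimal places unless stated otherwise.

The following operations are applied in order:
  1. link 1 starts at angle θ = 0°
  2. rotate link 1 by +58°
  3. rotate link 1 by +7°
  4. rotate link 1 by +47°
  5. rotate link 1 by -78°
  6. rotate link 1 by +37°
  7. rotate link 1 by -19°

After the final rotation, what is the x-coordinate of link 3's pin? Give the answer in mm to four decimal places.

geometry: r = 19 mm, L = 187 mm, e = 15 mm; θ starts at 0°
rotate link 1 by +58°: θ ← 0° +58° = 58°
rotate link 1 by +7°: θ ← 58° +7° = 65°
rotate link 1 by +47°: θ ← 65° +47° = 112°
rotate link 1 by -78°: θ ← 112° -78° = 34°
rotate link 1 by +37°: θ ← 34° +37° = 71°
rotate link 1 by -19°: θ ← 71° -19° = 52°
crank pin P = (r cos θ, r sin θ) = (11.697568, 14.972204)
h = r sin θ − e = 14.972204 − 15 = -0.027796
x = r cos θ + √(L² − h²) = 11.697568 + 186.999998 = 198.697566

198.6976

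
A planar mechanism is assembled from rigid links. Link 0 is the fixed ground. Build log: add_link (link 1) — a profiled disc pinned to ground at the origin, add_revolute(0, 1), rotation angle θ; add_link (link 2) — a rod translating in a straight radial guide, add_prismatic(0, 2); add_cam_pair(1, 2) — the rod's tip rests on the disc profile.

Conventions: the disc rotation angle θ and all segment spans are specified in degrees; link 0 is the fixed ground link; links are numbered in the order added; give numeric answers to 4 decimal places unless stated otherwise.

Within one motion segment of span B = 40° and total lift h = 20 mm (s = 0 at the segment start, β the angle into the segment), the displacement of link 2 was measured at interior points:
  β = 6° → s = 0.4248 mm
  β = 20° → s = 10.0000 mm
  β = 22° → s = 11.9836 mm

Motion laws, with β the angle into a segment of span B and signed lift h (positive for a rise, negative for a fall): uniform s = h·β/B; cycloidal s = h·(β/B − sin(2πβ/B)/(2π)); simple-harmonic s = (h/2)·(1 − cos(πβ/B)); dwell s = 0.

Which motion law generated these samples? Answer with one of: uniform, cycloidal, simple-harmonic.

candidates at β/B = r: uniform s = h·r (linear in β); cycloidal s = h·(r − sin(2πr)/(2π)); simple-harmonic s = (h/2)(1 − cos(πr))
β=6°: printed 0.4248 | uniform 3.0000, cycloidal 0.4248, simple-harmonic 1.0899
β=20°: printed 10.0000 | uniform 10.0000, cycloidal 10.0000, simple-harmonic 10.0000
β=22°: printed 11.9836 | uniform 11.0000, cycloidal 11.9836, simple-harmonic 11.5643
only one law matches every sample → cycloidal

cycloidal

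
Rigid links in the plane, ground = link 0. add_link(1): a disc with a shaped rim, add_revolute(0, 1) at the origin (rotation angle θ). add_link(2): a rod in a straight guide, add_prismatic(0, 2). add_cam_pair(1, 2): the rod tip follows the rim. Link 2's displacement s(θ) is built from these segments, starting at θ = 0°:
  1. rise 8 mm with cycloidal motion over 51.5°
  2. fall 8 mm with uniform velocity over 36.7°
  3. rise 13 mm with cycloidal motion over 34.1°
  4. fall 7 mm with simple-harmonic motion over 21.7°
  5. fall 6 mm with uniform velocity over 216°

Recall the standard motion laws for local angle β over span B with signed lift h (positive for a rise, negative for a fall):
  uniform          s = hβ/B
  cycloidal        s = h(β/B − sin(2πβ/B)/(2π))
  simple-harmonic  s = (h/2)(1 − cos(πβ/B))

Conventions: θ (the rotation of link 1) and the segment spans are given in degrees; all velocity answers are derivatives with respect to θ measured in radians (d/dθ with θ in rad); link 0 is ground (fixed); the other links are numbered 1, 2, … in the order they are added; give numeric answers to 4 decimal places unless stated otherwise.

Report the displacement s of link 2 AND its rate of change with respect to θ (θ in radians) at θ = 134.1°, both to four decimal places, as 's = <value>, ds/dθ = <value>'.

segment 1 (0° to 51.5°, cycloidal, h = 8) is passed completely: s = 0.0000 + (8) = 8.0000
segment 2 (51.5° to 88.2°, uniform, h = -8) is passed completely: s = 8.0000 + (-8) = 0.0000
segment 3 (88.2° to 122.3°, cycloidal, h = 13) is passed completely: s = 0.0000 + (13) = 13.0000
θ = 134.1° falls in segment 4 (122.3° to 144°, simple-harmonic, h = -7): β = 134.1 − 122.3 = 11.8°, B = 21.7°; Δs = -7/2·(1 − cos(π·0.5438)) = -3.9799; s = 13.0000 − 3.9799 = 9.0201
velocity in seg [122.3°–144°] (simple-harmonic), θ in radians: β = 11.8° = 0.2059 rad, B = 21.7° = 0.3787 rad; ds/dθ = (πh/(2B)) sin(πβ/B) = (π·(-7)/(2·0.3787)) sin(π·0.5438) = -28.758105 mm/rad

s = 9.0201, ds/dθ = -28.7581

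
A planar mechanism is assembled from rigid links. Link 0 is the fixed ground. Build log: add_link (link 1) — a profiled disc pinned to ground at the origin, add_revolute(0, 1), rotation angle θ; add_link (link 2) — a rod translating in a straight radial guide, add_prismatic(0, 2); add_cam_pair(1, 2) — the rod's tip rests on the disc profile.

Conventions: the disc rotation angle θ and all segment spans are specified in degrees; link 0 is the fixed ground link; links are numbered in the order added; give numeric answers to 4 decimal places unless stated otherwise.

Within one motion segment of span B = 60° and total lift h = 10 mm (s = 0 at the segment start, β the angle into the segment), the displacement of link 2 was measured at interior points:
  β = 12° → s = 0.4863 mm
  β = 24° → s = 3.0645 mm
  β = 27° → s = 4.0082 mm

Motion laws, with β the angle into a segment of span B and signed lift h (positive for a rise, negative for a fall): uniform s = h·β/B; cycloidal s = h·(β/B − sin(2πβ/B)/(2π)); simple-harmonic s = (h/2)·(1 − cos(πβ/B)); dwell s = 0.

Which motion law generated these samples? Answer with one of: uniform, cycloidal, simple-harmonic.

candidates at β/B = r: uniform s = h·r (linear in β); cycloidal s = h·(r − sin(2πr)/(2π)); simple-harmonic s = (h/2)(1 − cos(πr))
β=12°: printed 0.4863 | uniform 2.0000, cycloidal 0.4863, simple-harmonic 0.9549
β=24°: printed 3.0645 | uniform 4.0000, cycloidal 3.0645, simple-harmonic 3.4549
β=27°: printed 4.0082 | uniform 4.5000, cycloidal 4.0082, simple-harmonic 4.2178
only one law matches every sample → cycloidal

cycloidal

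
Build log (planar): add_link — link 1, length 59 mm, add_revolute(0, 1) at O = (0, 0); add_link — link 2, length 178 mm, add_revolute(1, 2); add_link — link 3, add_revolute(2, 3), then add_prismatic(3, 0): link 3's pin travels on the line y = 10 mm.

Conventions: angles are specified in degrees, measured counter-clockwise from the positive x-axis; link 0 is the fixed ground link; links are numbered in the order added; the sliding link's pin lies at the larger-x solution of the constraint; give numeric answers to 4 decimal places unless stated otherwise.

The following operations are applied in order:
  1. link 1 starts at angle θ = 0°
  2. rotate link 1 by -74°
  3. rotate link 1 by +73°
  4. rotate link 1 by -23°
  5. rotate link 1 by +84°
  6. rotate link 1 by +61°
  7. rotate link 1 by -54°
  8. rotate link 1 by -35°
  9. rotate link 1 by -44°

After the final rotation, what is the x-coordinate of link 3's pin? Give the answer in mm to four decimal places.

geometry: r = 59 mm, L = 178 mm, e = 10 mm; θ starts at 0°
rotate link 1 by -74°: θ ← 0° -74° = -74°
rotate link 1 by +73°: θ ← -74° +73° = -1°
rotate link 1 by -23°: θ ← -1° -23° = -24°
rotate link 1 by +84°: θ ← -24° +84° = 60°
rotate link 1 by +61°: θ ← 60° +61° = 121°
rotate link 1 by -54°: θ ← 121° -54° = 67°
rotate link 1 by -35°: θ ← 67° -35° = 32°
rotate link 1 by -44°: θ ← 32° -44° = -12°
crank pin P = (r cos θ, r sin θ) = (57.710708, -12.266790)
h = r sin θ − e = -12.266790 − 10 = -22.266790
x = r cos θ + √(L² − h²) = 57.710708 + 176.601784 = 234.312492

234.3125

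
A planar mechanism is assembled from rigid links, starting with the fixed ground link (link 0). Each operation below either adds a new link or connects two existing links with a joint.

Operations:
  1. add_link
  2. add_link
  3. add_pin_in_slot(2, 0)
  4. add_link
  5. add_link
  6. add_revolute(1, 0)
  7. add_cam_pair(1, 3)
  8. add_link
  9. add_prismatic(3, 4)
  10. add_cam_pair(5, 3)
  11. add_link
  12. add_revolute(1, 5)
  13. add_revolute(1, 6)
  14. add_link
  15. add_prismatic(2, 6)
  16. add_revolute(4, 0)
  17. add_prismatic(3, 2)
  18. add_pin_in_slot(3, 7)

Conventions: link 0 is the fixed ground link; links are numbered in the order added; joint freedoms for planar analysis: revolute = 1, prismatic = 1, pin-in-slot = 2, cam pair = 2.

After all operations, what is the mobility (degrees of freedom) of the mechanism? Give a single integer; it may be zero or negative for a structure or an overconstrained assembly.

ground; <1,0,0>
#1 <2,0,0>
#2 <3,0,0>
PS:2↔0 J2 <3,0,1>
#3 <4,0,1>
#4 <5,0,1>
R:1↔0 J1 <5,1,1>
C:1↔3 J2 <5,1,2>
#5 <6,1,2>
P:3↔4 J1 <6,2,2>
C:5↔3 J2 <6,2,3>
#6 <7,2,3>
R:1↔5 J1 <7,3,3>
R:1↔6 J1 <7,4,3>
#7 <8,4,3>
P:2↔6 J1 <8,5,3>
R:4↔0 J1 <8,6,3>
P:3↔2 J1 <8,7,3>
PS:3↔7 J2 <8,7,4>
3×7 − 2×7 − 1×4 = 3

M = 3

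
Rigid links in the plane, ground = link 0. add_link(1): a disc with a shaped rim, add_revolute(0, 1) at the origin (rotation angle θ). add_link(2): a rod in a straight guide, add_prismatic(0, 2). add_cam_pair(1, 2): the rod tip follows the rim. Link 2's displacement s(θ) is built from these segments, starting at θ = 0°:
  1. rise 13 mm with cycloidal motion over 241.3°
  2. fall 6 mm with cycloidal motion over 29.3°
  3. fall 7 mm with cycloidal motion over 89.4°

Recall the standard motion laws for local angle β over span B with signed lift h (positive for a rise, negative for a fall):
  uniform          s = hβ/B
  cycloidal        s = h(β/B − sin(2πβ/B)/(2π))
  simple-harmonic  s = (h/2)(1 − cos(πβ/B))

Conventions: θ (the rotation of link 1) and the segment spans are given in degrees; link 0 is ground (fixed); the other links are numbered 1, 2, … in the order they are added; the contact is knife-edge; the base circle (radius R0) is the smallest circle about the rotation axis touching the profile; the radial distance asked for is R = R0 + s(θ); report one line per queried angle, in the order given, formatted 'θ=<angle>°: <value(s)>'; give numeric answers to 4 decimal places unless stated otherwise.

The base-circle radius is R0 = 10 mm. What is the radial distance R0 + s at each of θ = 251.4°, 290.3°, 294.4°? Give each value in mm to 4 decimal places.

segment 1 (0° to 241.3°, cycloidal, h = 13) is passed completely: s = 0.0000 + (13) = 13.0000
θ = 251.4° falls in segment 2 (241.3° to 270.6°, cycloidal, h = -6): β = 251.4 − 241.3 = 10.1°, B = 29.3°; Δs = -6·(0.3447 − sin(2π·0.3447)/(2π)) = -1.2775; s = 13.0000 − 1.2775 = 11.7225
segment 2 (241.3° to 270.6°, cycloidal, h = -6) is passed completely: s = 13.0000 + (-6) = 7.0000
θ = 290.3° falls in segment 3 (270.6° to 360°, cycloidal, h = -7): β = 290.3 − 270.6 = 19.7°, B = 89.4°; Δs = -7·(0.2204 − sin(2π·0.2204)/(2π)) = -0.4477; s = 7.0000 − 0.4477 = 6.5523
θ = 294.4° falls in segment 3 (270.6° to 360°, cycloidal, h = -7): β = 294.4 − 270.6 = 23.8°, B = 89.4°; Δs = -7·(0.2662 − sin(2π·0.2662)/(2π)) = -0.7552; s = 7.0000 − 0.7552 = 6.2448
θ=251.4°: R = R0 + s = 10 + 11.7225 = 21.7225
θ=290.3°: R = R0 + s = 10 + 6.5523 = 16.5523
θ=294.4°: R = R0 + s = 10 + 6.2448 = 16.2448

θ=251.4°: 21.7225
θ=290.3°: 16.5523
θ=294.4°: 16.2448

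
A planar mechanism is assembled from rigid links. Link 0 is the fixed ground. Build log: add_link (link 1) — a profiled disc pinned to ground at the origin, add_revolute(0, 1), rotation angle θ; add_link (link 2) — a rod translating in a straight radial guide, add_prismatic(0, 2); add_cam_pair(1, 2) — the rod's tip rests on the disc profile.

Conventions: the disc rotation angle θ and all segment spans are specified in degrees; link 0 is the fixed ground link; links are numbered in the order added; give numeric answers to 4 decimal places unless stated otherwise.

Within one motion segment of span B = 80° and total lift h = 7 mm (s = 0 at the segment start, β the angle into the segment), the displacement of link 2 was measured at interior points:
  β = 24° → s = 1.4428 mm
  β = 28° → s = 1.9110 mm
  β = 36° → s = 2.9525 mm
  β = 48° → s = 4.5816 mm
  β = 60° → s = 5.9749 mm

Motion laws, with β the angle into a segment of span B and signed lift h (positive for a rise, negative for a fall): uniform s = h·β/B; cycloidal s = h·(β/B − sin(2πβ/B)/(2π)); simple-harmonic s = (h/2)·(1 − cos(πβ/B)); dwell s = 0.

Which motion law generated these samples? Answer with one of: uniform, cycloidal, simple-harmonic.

candidates at β/B = r: uniform s = h·r (linear in β); cycloidal s = h·(r − sin(2πr)/(2π)); simple-harmonic s = (h/2)(1 − cos(πr))
β=24°: printed 1.4428 | uniform 2.1000, cycloidal 1.0404, simple-harmonic 1.4428
β=28°: printed 1.9110 | uniform 2.4500, cycloidal 1.5487, simple-harmonic 1.9110
β=36°: printed 2.9525 | uniform 3.1500, cycloidal 2.8057, simple-harmonic 2.9525
β=48°: printed 4.5816 | uniform 4.2000, cycloidal 4.8548, simple-harmonic 4.5816
β=60°: printed 5.9749 | uniform 5.2500, cycloidal 6.3641, simple-harmonic 5.9749
only one law matches every sample → simple-harmonic

simple-harmonic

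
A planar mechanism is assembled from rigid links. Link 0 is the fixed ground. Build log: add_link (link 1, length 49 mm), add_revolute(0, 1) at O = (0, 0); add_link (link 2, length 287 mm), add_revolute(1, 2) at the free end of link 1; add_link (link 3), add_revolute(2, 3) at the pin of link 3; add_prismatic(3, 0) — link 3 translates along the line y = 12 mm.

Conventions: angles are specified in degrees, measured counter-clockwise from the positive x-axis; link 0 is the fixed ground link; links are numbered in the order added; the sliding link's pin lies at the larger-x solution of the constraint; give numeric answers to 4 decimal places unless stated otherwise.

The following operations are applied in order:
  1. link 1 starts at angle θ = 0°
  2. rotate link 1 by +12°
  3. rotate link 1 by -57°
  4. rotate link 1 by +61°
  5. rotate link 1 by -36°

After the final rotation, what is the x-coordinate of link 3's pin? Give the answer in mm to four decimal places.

geometry: r = 49 mm, L = 287 mm, e = 12 mm; θ starts at 0°
rotate link 1 by +12°: θ ← 0° +12° = 12°
rotate link 1 by -57°: θ ← 12° -57° = -45°
rotate link 1 by +61°: θ ← -45° +61° = 16°
rotate link 1 by -36°: θ ← 16° -36° = -20°
crank pin P = (r cos θ, r sin θ) = (46.044938, -16.758987)
h = r sin θ − e = -16.758987 − 12 = -28.758987
x = r cos θ + √(L² − h²) = 46.044938 + 285.555460 = 331.600398

331.6004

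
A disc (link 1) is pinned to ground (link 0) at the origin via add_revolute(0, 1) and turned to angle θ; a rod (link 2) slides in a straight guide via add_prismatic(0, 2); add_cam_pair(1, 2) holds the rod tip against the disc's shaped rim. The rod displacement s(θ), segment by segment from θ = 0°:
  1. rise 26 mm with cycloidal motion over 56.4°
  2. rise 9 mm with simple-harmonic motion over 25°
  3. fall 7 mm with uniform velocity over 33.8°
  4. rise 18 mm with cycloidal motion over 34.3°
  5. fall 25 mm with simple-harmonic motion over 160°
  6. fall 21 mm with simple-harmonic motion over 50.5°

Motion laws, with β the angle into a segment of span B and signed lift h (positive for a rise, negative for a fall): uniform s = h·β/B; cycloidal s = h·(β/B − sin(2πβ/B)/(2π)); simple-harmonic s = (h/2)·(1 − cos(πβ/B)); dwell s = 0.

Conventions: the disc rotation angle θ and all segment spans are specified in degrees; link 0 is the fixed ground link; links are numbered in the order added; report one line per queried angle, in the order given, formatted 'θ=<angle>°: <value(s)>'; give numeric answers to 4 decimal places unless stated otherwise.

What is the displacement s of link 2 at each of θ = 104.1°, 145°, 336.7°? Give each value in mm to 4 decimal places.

segment 1 (0° to 56.4°, cycloidal, h = 26) is passed completely: s = 0.0000 + (26) = 26.0000
segment 2 (56.4° to 81.4°, simple-harmonic, h = 9) is passed completely: s = 26.0000 + (9) = 35.0000
θ = 104.1° falls in segment 3 (81.4° to 115.2°, uniform, h = -7): β = 104.1 − 81.4 = 22.7°, B = 33.8°; Δs = -7·22.7/33.8 = -4.7012; s = 35.0000 − 4.7012 = 30.2988
segment 3 (81.4° to 115.2°, uniform, h = -7) is passed completely: s = 35.0000 + (-7) = 28.0000
θ = 145° falls in segment 4 (115.2° to 149.5°, cycloidal, h = 18): β = 145 − 115.2 = 29.8°, B = 34.3°; Δs = 18·(0.8688 − sin(2π·0.8688)/(2π)) = 17.7415; s = 28.0000 + 17.7415 = 45.7415
segment 4 (115.2° to 149.5°, cycloidal, h = 18) is passed completely: s = 28.0000 + (18) = 46.0000
segment 5 (149.5° to 309.5°, simple-harmonic, h = -25) is passed completely: s = 46.0000 + (-25) = 21.0000
θ = 336.7° falls in segment 6 (309.5° to 360°, simple-harmonic, h = -21): β = 336.7 − 309.5 = 27.2°, B = 50.5°; Δs = -21/2·(1 − cos(π·0.5386)) = -11.7706; s = 21.0000 − 11.7706 = 9.2294

θ=104.1°: 30.2988
θ=145°: 45.7415
θ=336.7°: 9.2294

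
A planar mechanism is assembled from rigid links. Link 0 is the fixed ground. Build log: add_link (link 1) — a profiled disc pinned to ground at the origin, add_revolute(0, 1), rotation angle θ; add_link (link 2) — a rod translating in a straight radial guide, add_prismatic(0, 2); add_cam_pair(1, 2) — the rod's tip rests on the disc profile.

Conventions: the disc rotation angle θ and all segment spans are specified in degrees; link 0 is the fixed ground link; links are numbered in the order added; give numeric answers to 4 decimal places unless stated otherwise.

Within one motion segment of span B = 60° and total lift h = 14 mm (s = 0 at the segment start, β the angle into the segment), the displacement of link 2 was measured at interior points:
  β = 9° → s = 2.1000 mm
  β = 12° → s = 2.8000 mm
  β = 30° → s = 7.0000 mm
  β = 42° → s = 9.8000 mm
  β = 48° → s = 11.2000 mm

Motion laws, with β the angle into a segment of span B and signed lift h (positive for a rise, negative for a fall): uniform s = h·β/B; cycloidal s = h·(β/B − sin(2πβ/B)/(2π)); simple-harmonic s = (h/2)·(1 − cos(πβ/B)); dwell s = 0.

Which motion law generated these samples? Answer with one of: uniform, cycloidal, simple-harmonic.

candidates at β/B = r: uniform s = h·r (linear in β); cycloidal s = h·(r − sin(2πr)/(2π)); simple-harmonic s = (h/2)(1 − cos(πr))
β=9°: printed 2.1000 | uniform 2.1000, cycloidal 0.2974, simple-harmonic 0.7630
β=12°: printed 2.8000 | uniform 2.8000, cycloidal 0.6809, simple-harmonic 1.3369
β=30°: printed 7.0000 | uniform 7.0000, cycloidal 7.0000, simple-harmonic 7.0000
β=42°: printed 9.8000 | uniform 9.8000, cycloidal 11.9191, simple-harmonic 11.1145
β=48°: printed 11.2000 | uniform 11.2000, cycloidal 13.3191, simple-harmonic 12.6631
only one law matches every sample → uniform

uniform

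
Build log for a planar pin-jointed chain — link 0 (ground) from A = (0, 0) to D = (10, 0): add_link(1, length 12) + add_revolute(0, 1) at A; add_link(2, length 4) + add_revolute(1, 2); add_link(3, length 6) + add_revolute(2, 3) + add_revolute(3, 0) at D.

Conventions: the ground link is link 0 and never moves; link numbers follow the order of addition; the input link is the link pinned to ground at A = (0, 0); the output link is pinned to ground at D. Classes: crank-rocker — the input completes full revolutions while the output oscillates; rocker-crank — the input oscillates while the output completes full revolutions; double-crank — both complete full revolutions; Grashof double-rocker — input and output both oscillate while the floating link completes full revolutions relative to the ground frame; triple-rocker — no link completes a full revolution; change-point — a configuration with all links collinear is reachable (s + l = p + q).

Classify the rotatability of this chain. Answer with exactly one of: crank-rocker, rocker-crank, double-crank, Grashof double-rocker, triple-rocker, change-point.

lengths: ground=10, input=12, coupler=4, output=6
sorted: s=4 (shortest), l=12 (longest), p+q=16
s + l = 16 vs p + q = 16
s + l = p + q → change-point (collinear configuration reachable)

change-point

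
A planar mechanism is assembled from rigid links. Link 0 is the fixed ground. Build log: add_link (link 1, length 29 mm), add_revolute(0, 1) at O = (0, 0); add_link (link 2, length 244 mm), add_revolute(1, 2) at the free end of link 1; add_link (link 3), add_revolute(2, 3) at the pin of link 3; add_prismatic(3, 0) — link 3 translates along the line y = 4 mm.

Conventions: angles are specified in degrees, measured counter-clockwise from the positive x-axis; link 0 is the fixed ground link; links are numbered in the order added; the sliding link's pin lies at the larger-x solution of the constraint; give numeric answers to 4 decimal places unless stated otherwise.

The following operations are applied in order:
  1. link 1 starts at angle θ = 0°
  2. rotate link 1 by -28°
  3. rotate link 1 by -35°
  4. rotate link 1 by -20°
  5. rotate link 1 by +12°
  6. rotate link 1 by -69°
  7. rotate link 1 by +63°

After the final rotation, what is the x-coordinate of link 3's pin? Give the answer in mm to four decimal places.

geometry: r = 29 mm, L = 244 mm, e = 4 mm; θ starts at 0°
rotate link 1 by -28°: θ ← 0° -28° = -28°
rotate link 1 by -35°: θ ← -28° -35° = -63°
rotate link 1 by -20°: θ ← -63° -20° = -83°
rotate link 1 by +12°: θ ← -83° +12° = -71°
rotate link 1 by -69°: θ ← -71° -69° = -140°
rotate link 1 by +63°: θ ← -140° +63° = -77°
crank pin P = (r cos θ, r sin θ) = (6.523581, -28.256732)
h = r sin θ − e = -28.256732 − 4 = -32.256732
x = r cos θ + √(L² − h²) = 6.523581 + 241.858436 = 248.382017

248.3820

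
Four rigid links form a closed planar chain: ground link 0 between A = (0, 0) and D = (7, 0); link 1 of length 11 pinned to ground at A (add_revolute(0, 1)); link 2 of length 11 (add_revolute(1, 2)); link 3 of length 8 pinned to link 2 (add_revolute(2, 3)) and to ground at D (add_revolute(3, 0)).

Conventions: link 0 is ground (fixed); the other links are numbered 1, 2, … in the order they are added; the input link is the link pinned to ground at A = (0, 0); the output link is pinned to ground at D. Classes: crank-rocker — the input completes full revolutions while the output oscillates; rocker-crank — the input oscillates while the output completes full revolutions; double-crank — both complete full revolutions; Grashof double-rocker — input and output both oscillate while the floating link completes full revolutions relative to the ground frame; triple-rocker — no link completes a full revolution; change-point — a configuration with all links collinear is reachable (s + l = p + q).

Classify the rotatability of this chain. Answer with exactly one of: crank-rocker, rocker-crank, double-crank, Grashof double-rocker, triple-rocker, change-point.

lengths: ground=7, input=11, coupler=11, output=8
sorted: s=7 (shortest), l=11 (longest), p+q=19
s + l = 18 vs p + q = 19
s + l < p + q (Grashof) with shortest = ground link → double-crank

double-crank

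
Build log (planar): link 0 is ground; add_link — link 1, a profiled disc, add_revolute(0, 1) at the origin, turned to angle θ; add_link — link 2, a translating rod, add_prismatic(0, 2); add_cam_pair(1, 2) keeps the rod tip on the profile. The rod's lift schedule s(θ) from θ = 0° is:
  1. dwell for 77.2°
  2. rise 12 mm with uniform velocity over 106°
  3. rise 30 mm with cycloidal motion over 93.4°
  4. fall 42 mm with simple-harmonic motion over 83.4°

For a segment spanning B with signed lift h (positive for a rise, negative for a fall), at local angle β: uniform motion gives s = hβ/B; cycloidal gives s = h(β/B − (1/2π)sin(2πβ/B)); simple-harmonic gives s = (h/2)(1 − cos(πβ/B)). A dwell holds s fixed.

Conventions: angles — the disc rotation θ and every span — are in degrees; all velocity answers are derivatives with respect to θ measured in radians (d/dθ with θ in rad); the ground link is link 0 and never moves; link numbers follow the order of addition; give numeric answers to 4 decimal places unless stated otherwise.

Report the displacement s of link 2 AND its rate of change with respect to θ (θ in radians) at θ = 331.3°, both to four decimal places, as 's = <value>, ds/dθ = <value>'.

seg 1 [0°–77.2°] dwell: s stays 0.0000
seg 2 [77.2°–183.2°] uniform, h=12: full span → s += 12 → s = 12.0000
seg 3 [183.2°–276.6°] cycloidal, h=30: full span → s += 30 → s = 42.0000
seg 4 [276.6°–360°] simple-harmonic, h=-42: θ=331.3° here. β=54.7, B=83.4. -42/2·(1 − cos(π·0.6559)) = -30.8775 → s = 11.1225
velocity in seg [276.6°–360°] (simple-harmonic), θ in radians: β = 54.7° = 0.9547 rad, B = 83.4° = 1.4556 rad; ds/dθ = (πh/(2B)) sin(πβ/B) = (π·(-42)/(2·1.4556)) sin(π·0.6559) = -39.997094 mm/rad

s = 11.1225, ds/dθ = -39.9971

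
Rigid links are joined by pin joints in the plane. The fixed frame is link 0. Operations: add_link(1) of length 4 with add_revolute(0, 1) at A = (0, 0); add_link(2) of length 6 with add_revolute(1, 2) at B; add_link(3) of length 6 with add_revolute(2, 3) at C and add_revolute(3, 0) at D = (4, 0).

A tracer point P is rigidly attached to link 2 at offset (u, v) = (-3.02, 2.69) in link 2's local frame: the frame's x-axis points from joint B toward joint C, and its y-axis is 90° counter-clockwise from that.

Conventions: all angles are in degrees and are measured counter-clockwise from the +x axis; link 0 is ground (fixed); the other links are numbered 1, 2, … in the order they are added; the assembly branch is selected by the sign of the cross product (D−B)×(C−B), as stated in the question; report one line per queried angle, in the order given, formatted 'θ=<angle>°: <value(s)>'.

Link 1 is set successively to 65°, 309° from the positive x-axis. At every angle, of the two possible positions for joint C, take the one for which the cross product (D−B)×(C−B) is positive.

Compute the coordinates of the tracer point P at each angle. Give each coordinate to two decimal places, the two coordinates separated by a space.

A=(0,0), D=(4.00,0)
θ=65°: B = A + 4.00·(cos65°, sin65°) = (1.6905, 3.6252)
θ=65°: |BD| = 4.2984
θ=65°: circle(B,6.00) ∩ circle(D,6.00): a=2.1492, h=5.6019
θ=65°:   candidates: C₊=(7.5698,4.8225) cross=24.079; C₋=(-1.8793,-1.1973) cross=-24.079
θ=65°:   branch + wants cross > 0 → take C=(7.5698,4.8225) (cross=24.079)
θ=65°: ex = (C−B)/|BC| = (0.9799,0.1995); ey = (-0.1995,0.9799)
θ=65°: P = B + -3.02·ex + 2.69·ey = (-1.8056,5.6585)
θ=309°: B = A + 4.00·(cos309°, sin309°) = (2.5173, -3.1086)
θ=309°: |BD| = 3.4441
θ=309°: circle(B,6.00) ∩ circle(D,6.00): a=1.7220, h=5.7476
θ=309°:   candidates: C₊=(-1.9290,0.9201) cross=19.795; C₋=(8.4463,-4.0287) cross=-19.795
θ=309°:   branch + wants cross > 0 → take C=(-1.9290,0.9201) (cross=19.795)
θ=309°: ex = (C−B)/|BC| = (-0.7411,0.6714); ey = (-0.6714,-0.7411)
θ=309°: P = B + -3.02·ex + 2.69·ey = (2.9491,-7.1298)

θ=65°: -1.81 5.66
θ=309°: 2.95 -7.13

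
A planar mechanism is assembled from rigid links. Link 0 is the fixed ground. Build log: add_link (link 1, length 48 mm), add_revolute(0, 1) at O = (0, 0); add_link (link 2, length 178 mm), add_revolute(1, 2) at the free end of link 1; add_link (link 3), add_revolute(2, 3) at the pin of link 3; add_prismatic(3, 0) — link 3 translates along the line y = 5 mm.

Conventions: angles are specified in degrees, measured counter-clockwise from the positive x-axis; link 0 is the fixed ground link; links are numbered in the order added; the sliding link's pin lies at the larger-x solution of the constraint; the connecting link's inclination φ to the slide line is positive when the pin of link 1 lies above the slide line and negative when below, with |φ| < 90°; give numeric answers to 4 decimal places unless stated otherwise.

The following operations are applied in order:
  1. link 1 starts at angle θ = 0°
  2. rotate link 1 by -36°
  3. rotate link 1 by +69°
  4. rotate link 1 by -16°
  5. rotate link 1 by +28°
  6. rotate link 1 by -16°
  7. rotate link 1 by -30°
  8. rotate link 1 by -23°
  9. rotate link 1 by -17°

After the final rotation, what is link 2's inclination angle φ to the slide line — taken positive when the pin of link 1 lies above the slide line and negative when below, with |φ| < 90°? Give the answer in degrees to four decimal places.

geometry: r = 48 mm, L = 178 mm, e = 5 mm; θ starts at 0°
rotate link 1 by -36°: θ ← 0° -36° = -36°
rotate link 1 by +69°: θ ← -36° +69° = 33°
rotate link 1 by -16°: θ ← 33° -16° = 17°
rotate link 1 by +28°: θ ← 17° +28° = 45°
rotate link 1 by -16°: θ ← 45° -16° = 29°
rotate link 1 by -30°: θ ← 29° -30° = -1°
rotate link 1 by -23°: θ ← -1° -23° = -24°
rotate link 1 by -17°: θ ← -24° -17° = -41°
h = r sin θ − e = -31.490833 − 5 = -36.490833
sin φ = h / L = -36.490833 / 178 = -0.20500468
φ = arcsin(-0.20500468) = -11.829773°

-11.8298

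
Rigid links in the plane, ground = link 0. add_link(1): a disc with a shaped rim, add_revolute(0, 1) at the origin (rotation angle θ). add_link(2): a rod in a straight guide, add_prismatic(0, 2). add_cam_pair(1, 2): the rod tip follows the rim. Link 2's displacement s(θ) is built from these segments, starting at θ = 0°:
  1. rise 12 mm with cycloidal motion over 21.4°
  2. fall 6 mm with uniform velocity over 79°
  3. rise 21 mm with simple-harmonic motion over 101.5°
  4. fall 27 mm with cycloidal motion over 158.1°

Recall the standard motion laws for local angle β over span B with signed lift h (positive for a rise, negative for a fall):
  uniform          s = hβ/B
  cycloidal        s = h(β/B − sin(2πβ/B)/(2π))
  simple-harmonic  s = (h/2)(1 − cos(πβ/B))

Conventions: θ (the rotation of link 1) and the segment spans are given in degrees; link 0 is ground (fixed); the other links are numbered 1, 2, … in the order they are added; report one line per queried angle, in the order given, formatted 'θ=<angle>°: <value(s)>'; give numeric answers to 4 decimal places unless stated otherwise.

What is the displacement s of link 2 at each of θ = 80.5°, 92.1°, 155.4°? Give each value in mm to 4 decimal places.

segment 1 (0° to 21.4°, cycloidal, h = 12) is passed completely: s = 0.0000 + (12) = 12.0000
θ = 80.5° falls in segment 2 (21.4° to 100.4°, uniform, h = -6): β = 80.5 − 21.4 = 59.1°, B = 79°; Δs = -6·59.1/79 = -4.4886; s = 12.0000 − 4.4886 = 7.5114
θ = 92.1° falls in segment 2 (21.4° to 100.4°, uniform, h = -6): β = 92.1 − 21.4 = 70.7°, B = 79°; Δs = -6·70.7/79 = -5.3696; s = 12.0000 − 5.3696 = 6.6304
segment 2 (21.4° to 100.4°, uniform, h = -6) is passed completely: s = 12.0000 + (-6) = 6.0000
θ = 155.4° falls in segment 3 (100.4° to 201.9°, simple-harmonic, h = 21): β = 155.4 − 100.4 = 55°, B = 101.5°; Δs = 21/2·(1 − cos(π·0.5419)) = 11.8772; s = 6.0000 + 11.8772 = 17.8772

θ=80.5°: 7.5114
θ=92.1°: 6.6304
θ=155.4°: 17.8772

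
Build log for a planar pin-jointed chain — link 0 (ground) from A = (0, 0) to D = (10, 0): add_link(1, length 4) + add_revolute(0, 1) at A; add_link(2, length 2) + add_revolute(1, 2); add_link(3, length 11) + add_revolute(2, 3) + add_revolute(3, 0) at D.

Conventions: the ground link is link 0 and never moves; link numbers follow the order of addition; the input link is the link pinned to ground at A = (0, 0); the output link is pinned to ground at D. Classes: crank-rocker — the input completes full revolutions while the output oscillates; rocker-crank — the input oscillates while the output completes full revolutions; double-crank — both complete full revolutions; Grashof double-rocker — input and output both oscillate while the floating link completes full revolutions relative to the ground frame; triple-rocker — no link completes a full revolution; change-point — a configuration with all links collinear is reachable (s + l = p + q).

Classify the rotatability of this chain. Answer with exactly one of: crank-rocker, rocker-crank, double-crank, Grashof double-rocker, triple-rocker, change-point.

lengths: ground=10, input=4, coupler=2, output=11
sorted: s=2 (shortest), l=11 (longest), p+q=14
s + l = 13 vs p + q = 14
s + l < p + q (Grashof) with shortest = coupler link → Grashof double-rocker

Grashof double-rocker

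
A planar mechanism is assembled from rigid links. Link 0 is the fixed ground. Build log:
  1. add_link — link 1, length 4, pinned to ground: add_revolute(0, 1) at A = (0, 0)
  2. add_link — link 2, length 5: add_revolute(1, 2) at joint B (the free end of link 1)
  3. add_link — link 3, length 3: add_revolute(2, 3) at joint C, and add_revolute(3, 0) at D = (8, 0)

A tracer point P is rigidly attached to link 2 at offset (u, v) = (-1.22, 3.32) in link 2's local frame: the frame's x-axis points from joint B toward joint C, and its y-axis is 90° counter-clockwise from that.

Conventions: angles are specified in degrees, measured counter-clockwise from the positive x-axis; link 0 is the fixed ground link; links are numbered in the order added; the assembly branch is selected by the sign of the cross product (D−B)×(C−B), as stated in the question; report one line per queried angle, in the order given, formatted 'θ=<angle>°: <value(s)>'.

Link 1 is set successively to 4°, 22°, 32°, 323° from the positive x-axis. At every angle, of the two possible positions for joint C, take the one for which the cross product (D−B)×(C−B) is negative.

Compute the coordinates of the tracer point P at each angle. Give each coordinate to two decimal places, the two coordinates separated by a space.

A=(0,0), D=(8.00,0)
θ=4°: B = A + 4.00·(cos4°, sin4°) = (3.9903, 0.2790)
θ=4°: |BD| = 4.0194
θ=4°: circle(B,5.00) ∩ circle(D,3.00): a=4.0000, h=2.9999
θ=4°:   candidates: C₊=(8.1889,2.9940) cross=12.058; C₋=(7.7724,-2.9914) cross=-12.058
θ=4°:   branch - wants cross < 0 → take C=(7.7724,-2.9914) (cross=-12.058)
θ=4°: ex = (C−B)/|BC| = (0.7564,-0.6541); ey = (0.6541,0.7564)
θ=4°: P = B + -1.22·ex + 3.32·ey = (5.2389,3.5883)
θ=22°: B = A + 4.00·(cos22°, sin22°) = (3.7087, 1.4984)
θ=22°: |BD| = 4.5454
θ=22°: circle(B,5.00) ∩ circle(D,3.00): a=4.0327, h=2.9559
θ=22°:   candidates: C₊=(8.4905,2.9596) cross=13.435; C₋=(6.5416,-2.6216) cross=-13.435
θ=22°:   branch - wants cross < 0 → take C=(6.5416,-2.6216) (cross=-13.435)
θ=22°: ex = (C−B)/|BC| = (0.5666,-0.8240); ey = (0.8240,0.5666)
θ=22°: P = B + -1.22·ex + 3.32·ey = (5.7532,4.3847)
θ=32°: B = A + 4.00·(cos32°, sin32°) = (3.3922, 2.1197)
θ=32°: |BD| = 5.0720
θ=32°: circle(B,5.00) ∩ circle(D,3.00): a=4.1133, h=2.8427
θ=32°:   candidates: C₊=(8.3171,2.9832) cross=14.418; C₋=(5.9410,-2.1819) cross=-14.418
θ=32°:   branch - wants cross < 0 → take C=(5.9410,-2.1819) (cross=-14.418)
θ=32°: ex = (C−B)/|BC| = (0.5098,-0.8603); ey = (0.8603,0.5098)
θ=32°: P = B + -1.22·ex + 3.32·ey = (5.6265,4.8617)
θ=323°: B = A + 4.00·(cos323°, sin323°) = (3.1945, -2.4073)
θ=323°: |BD| = 5.3747
θ=323°: circle(B,5.00) ∩ circle(D,3.00): a=4.1758, h=2.7500
θ=323°:   candidates: C₊=(5.6964,1.9218) cross=14.781; C₋=(8.1598,-2.9957) cross=-14.781
θ=323°:   branch - wants cross < 0 → take C=(8.1598,-2.9957) (cross=-14.781)
θ=323°: ex = (C−B)/|BC| = (0.9930,-0.1177); ey = (0.1177,0.9930)
θ=323°: P = B + -1.22·ex + 3.32·ey = (2.3738,1.0333)

θ=4°: 5.24 3.59
θ=22°: 5.75 4.38
θ=32°: 5.63 4.86
θ=323°: 2.37 1.03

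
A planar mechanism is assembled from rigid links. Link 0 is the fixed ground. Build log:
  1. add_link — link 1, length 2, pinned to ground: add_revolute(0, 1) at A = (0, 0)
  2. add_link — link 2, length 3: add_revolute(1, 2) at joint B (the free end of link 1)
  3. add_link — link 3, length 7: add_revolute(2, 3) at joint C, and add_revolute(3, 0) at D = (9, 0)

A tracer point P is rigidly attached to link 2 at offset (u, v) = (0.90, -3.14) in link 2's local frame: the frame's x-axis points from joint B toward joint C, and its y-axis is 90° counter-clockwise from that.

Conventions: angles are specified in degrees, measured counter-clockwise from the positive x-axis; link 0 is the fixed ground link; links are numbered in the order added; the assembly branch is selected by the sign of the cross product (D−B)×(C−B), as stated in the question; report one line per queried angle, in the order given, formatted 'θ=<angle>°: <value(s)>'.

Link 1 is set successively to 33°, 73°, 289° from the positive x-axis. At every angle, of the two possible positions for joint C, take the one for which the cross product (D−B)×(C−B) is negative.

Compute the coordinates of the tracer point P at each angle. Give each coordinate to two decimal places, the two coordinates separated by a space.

A=(0,0), D=(9.00,0)
θ=33°: B = A + 2.00·(cos33°, sin33°) = (1.6773, 1.0893)
θ=33°: |BD| = 7.4032
θ=33°: circle(B,3.00) ∩ circle(D,7.00): a=1.0001, h=2.8284
θ=33°:   candidates: C₊=(3.0827,3.7397) cross=20.939; C₋=(2.2504,-1.8555) cross=-20.939
θ=33°:   branch - wants cross < 0 → take C=(2.2504,-1.8555) (cross=-20.939)
θ=33°: ex = (C−B)/|BC| = (0.1910,-0.9816); ey = (0.9816,0.1910)
θ=33°: P = B + 0.90·ex + -3.14·ey = (-1.2329,-0.3939)
θ=73°: B = A + 2.00·(cos73°, sin73°) = (0.5847, 1.9126)
θ=73°: |BD| = 8.6299
θ=73°: circle(B,3.00) ∩ circle(D,7.00): a=1.9974, h=2.2384
θ=73°:   candidates: C₊=(3.0286,3.6527) cross=19.317; C₋=(2.0364,-0.7128) cross=-19.317
θ=73°:   branch - wants cross < 0 → take C=(2.0364,-0.7128) (cross=-19.317)
θ=73°: ex = (C−B)/|BC| = (0.4839,-0.8751); ey = (0.8751,0.4839)
θ=73°: P = B + 0.90·ex + -3.14·ey = (-1.7277,-0.3944)
θ=289°: B = A + 2.00·(cos289°, sin289°) = (0.6511, -1.8910)
θ=289°: |BD| = 8.5603
θ=289°: circle(B,3.00) ∩ circle(D,7.00): a=1.9438, h=2.2851
θ=289°:   candidates: C₊=(2.0421,0.7670) cross=19.561; C₋=(3.0517,-3.6903) cross=-19.561
θ=289°:   branch - wants cross < 0 → take C=(3.0517,-3.6903) (cross=-19.561)
θ=289°: ex = (C−B)/|BC| = (0.8002,-0.5997); ey = (0.5997,0.8002)
θ=289°: P = B + 0.90·ex + -3.14·ey = (-0.5119,-4.9434)

θ=33°: -1.23 -0.39
θ=73°: -1.73 -0.39
θ=289°: -0.51 -4.94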